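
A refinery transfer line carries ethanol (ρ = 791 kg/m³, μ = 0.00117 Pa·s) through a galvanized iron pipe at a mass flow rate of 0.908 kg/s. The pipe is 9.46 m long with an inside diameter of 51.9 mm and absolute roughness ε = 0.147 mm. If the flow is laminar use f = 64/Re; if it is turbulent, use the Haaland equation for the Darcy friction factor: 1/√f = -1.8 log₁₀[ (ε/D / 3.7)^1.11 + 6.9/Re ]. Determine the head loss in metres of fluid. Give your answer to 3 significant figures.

h_f ≈ 0.0852 m

A = πD²/4 = π(0.0519)²/4 = 0.002116 m²; mean velocity V = ṁ/(ρA) = 0.908/(791 · 0.002116) = 0.5426 m/s.
Reynolds number Re = ρVD/μ = 791 · 0.5426 · 0.0519 / 0.00117 = 1.904e+04.
Re > 4000 → turbulent. Relative roughness ε/D = 0.000147/0.0519 = 0.00283. Haaland: 1/√f = -1.8 log₁₀[(0.00283/3.7)^1.11 + 6.9/1.904e+04] = -1.8 log₁₀[0.000348 + 0.000362] = 5.668, so f = 0.03113.
Darcy-Weisbach: ΔP = f(L/D)(ρV²/2) = 0.03113·(9.46/0.0519)·(791·0.5426²/2) = 0.03113·182.3·116.4 = 660.8 Pa.
Head loss h_f = ΔP/(ρg) = 660.8/(791·9.81) = 0.0852 m.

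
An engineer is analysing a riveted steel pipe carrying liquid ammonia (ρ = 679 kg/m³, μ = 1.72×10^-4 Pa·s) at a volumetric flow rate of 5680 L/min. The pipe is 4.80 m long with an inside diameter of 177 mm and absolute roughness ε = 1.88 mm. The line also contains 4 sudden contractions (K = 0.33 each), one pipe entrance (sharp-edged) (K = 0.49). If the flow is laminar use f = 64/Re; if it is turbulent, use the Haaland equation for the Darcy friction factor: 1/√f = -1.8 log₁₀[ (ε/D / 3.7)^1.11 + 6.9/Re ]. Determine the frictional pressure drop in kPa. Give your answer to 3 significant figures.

ΔP ≈ 14.4 kPa

Q = 5680 L/min = 5680/60000 = 0.09467 m³/s.
Cross-sectional area A = πD²/4 = π(0.177)²/4 = 0.02461 m²; mean velocity V = Q/A = 0.09467/0.02461 = 3.847 m/s.
Reynolds number Re = ρVD/μ = 679 · 3.847 · 0.177 / 0.000172 = 2.688e+06.
Re > 4000 → turbulent. Relative roughness ε/D = 0.00188/0.177 = 0.0106. Haaland: 1/√f = -1.8 log₁₀[(0.0106/3.7)^1.11 + 6.9/2.688e+06] = -1.8 log₁₀[0.00151 + 2.57e-06] = 5.078, so f = 0.03879.
Total minor-loss coefficient ΣK = 4·0.33 + 1·0.49 = 1.81.
ΔP = [f·L/D + ΣK]·(ρV²/2) = [0.03879·4.8/0.177 + 1.81]·(679·3.847²/2) = [1.052 + 1.81]·5025 = 1.438e+04 Pa.
ΔP = 1.438e+04 Pa = 14.4 kPa.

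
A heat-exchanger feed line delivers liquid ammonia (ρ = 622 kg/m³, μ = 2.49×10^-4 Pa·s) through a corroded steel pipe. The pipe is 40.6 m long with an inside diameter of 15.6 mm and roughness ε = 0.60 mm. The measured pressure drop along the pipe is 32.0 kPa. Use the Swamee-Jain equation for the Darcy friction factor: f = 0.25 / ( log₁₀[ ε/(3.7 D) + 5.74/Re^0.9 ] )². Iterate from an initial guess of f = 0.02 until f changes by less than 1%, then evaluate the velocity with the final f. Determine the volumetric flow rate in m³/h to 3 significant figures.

Rearranging Darcy-Weisbach: V = √(2·ΔP·D/(f·L·ρ)). With ε/D = 0.0006/0.0156 = 0.0385, iterate starting from f = 0.02:
  f = 0.02 → V = √(2·3.2e+04·0.0156/(0.02·40.6·622)) = 1.406 m/s; Re = ρVD/μ = 5.479e+04; f → 0.0644
  f = 0.0644 → V = 0.7835 m/s; Re = 3.053e+04; f → 0.06497
Converged (Δf/f < 1%). With the final f = 0.06497: V = √(2·3.2e+04·0.0156/(0.06497·40.6·622)) = 0.7801 m/s.
Q = V·A = 0.7801·(π/4·0.0156²) = 0.0001491 m³/s = 0.537 m³/h.

Q ≈ 0.537 m³/h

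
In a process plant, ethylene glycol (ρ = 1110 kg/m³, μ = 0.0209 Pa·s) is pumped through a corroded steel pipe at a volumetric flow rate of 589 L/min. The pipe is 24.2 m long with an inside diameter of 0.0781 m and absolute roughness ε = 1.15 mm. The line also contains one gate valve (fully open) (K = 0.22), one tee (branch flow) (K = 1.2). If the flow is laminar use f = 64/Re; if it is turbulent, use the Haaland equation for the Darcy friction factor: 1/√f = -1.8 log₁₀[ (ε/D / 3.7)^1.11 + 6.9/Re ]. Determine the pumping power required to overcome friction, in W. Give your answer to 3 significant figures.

P ≈ 375 W

Q = 589 L/min = 589/60000 = 0.009817 m³/s.
Cross-sectional area A = πD²/4 = π(0.0781)²/4 = 0.004791 m²; mean velocity V = Q/A = 0.009817/0.004791 = 2.049 m/s.
Reynolds number Re = ρVD/μ = 1110 · 2.049 · 0.0781 / 0.0209 = 8500.
Re > 4000 → turbulent. Relative roughness ε/D = 0.00115/0.0781 = 0.0147. Haaland: 1/√f = -1.8 log₁₀[(0.0147/3.7)^1.11 + 6.9/8500] = -1.8 log₁₀[0.00217 + 0.000812] = 4.547, so f = 0.04837.
Total minor-loss coefficient ΣK = 1·0.22 + 1·1.2 = 1.42.
ΔP = [f·L/D + ΣK]·(ρV²/2) = [0.04837·24.2/0.0781 + 1.42]·(1110·2.049²/2) = [14.99 + 1.42]·2330 = 3.824e+04 Pa.
Pumping power P = QΔP = 0.009817·3.824e+04 = 375.4 W = 375 W.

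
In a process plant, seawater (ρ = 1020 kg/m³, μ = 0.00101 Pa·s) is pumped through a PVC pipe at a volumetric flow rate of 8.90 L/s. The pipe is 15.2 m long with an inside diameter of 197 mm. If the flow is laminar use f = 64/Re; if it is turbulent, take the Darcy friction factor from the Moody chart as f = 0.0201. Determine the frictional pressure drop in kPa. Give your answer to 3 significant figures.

Q = 8.90 L/s = 8.90/1000 = 0.0089 m³/s.
Cross-sectional area A = πD²/4 = π(0.197)²/4 = 0.03048 m²; mean velocity V = Q/A = 0.0089/0.03048 = 0.292 m/s.
Reynolds number Re = ρVD/μ = 1020 · 0.292 · 0.197 / 0.00101 = 5.809e+04.
Re > 4000 → turbulent; use the Moody-chart value f = 0.0201.
Darcy-Weisbach: ΔP = f(L/D)(ρV²/2) = 0.0201·(15.2/0.197)·(1020·0.292²/2) = 0.0201·77.16·43.48 = 67.43 Pa.
ΔP = 67.43 Pa = 0.0674 kPa.

ΔP ≈ 0.0674 kPa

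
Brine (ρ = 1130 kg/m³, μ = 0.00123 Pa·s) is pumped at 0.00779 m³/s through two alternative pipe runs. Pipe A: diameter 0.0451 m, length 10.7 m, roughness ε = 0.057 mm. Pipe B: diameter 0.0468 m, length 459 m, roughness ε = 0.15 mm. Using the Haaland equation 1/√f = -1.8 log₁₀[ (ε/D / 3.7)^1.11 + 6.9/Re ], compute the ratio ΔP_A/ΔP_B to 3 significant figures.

ΔP_A/ΔP_B ≈ 0.0225

Pipe A: V = Q/A = 0.00779/0.001598 = 4.876 m/s; Re = 2.02e+05; ε/D = 0.00126; Haaland → f = 0.0219; ΔP_A = f(L/D)(ρV²/2) = 6.98e+04 Pa.
Pipe B: V = Q/A = 0.00779/0.00172 = 4.529 m/s; Re = 1.947e+05; ε/D = 0.00321; Haaland → f = 0.0273; ΔP_B = f(L/D)(ρV²/2) = 3.103e+06 Pa.
ΔP_A/ΔP_B = 6.98e+04/3.103e+06 = 0.0225.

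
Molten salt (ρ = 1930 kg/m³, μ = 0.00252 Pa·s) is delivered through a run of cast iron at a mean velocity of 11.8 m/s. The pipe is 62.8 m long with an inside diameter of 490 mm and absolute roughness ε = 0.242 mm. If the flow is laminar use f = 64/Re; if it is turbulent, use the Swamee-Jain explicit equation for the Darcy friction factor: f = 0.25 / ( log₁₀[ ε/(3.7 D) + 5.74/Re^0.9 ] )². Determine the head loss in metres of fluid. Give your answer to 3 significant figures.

Reynolds number Re = ρVD/μ = 1930 · 11.8 · 0.49 / 0.00252 = 4.428e+06.
Re > 4000 → turbulent. Relative roughness ε/D = 0.000242/0.49 = 0.000494. Swamee-Jain: f = 0.25/(log₁₀[0.000494/3.7 + 5.74/4.428e+06^0.9])² = 0.25/(log₁₀[0.000133 + 5.99e-06])² = 0.25/(-3.856)² = 0.01682.
Darcy-Weisbach: ΔP = f(L/D)(ρV²/2) = 0.01682·(62.8/0.49)·(1930·11.8²/2) = 0.01682·128.2·1.344e+05 = 2.896e+05 Pa.
Head loss h_f = ΔP/(ρg) = 2.896e+05/(1930·9.81) = 15.3 m.

h_f ≈ 15.3 m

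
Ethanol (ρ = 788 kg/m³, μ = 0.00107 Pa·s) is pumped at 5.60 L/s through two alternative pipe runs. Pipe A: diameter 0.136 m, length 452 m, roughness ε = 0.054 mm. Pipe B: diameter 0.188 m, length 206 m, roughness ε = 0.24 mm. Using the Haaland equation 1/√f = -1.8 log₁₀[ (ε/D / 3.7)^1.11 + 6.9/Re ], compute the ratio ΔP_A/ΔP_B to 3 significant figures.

ΔP_A/ΔP_B ≈ 9.60

Pipe A: V = Q/A = 0.0056/0.01453 = 0.3855 m/s; Re = 3.861e+04; ε/D = 0.000397; Haaland → f = 0.02302; ΔP_A = f(L/D)(ρV²/2) = 4480 Pa.
Pipe B: V = Q/A = 0.0056/0.02776 = 0.2017 m/s; Re = 2.793e+04; ε/D = 0.00128; Haaland → f = 0.02657; ΔP_B = f(L/D)(ρV²/2) = 466.8 Pa.
ΔP_A/ΔP_B = 4480/466.8 = 9.60.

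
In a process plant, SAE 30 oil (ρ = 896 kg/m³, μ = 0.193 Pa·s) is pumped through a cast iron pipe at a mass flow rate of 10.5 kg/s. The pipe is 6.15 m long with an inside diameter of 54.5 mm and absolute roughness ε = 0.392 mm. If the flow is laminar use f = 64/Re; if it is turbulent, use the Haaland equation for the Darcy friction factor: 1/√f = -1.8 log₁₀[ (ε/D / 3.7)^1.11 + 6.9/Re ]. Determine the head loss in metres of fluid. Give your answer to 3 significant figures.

h_f ≈ 7.31 m

A = πD²/4 = π(0.0545)²/4 = 0.002333 m²; mean velocity V = ṁ/(ρA) = 10.5/(896 · 0.002333) = 5.023 m/s.
Reynolds number Re = ρVD/μ = 896 · 5.023 · 0.0545 / 0.193 = 1271.
Re < 2300 → laminar flow, so f = 64/Re = 64/1271 = 0.05035 (the turbulent correlation is not needed).
Darcy-Weisbach: ΔP = f(L/D)(ρV²/2) = 0.05035·(6.15/0.0545)·(896·5.023²/2) = 0.05035·112.8·1.131e+04 = 6.424e+04 Pa.
Head loss h_f = ΔP/(ρg) = 6.424e+04/(896·9.81) = 7.31 m.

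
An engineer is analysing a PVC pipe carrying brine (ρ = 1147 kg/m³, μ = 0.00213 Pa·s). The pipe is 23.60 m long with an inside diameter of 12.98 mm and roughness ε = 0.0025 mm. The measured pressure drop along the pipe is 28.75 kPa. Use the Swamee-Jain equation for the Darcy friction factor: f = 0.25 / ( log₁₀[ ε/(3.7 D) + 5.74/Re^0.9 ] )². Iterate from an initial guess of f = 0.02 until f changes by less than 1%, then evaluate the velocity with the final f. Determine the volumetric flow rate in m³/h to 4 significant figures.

Q ≈ 0.4176 m³/h

Rearranging Darcy-Weisbach: V = √(2·ΔP·D/(f·L·ρ)). With ε/D = 2.5e-06/0.01298 = 0.000193, iterate starting from f = 0.02:
  f = 0.02 → V = √(2·2.875e+04·0.01298/(0.02·23.6·1147)) = 1.174 m/s; Re = ρVD/μ = 8207; f → 0.03304
  f = 0.03304 → V = 0.9136 m/s; Re = 6386; f → 0.03545
  f = 0.03545 → V = 0.8819 m/s; Re = 6164; f → 0.03582
  f = 0.03582 → V = 0.8774 m/s; Re = 6133; f → 0.03587
Converged (Δf/f < 1%). With the final f = 0.03587: V = √(2·2.875e+04·0.01298/(0.03587·23.6·1147)) = 0.8767 m/s.
Q = V·A = 0.8767·(π/4·0.01298²) = 0.000116 m³/s = 0.4176 m³/h.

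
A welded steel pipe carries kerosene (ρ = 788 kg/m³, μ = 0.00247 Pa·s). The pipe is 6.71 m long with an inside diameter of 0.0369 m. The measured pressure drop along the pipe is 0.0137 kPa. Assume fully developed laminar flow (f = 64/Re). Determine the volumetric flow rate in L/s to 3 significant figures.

For laminar flow, f = 64/Re with Re = ρVD/μ, so Darcy-Weisbach reduces to ΔP = 32μLV/D². Solving for V: V = ΔP·D²/(32μL) = 13.7·(0.0369)²/(32·0.00247·6.71) = 0.03517 m/s.
Check: Re = ρVD/μ = 788·0.03517·0.0369/0.00247 = 414.1 < 2300, so the laminar assumption holds.
Q = V·A = 0.03517·(π/4·0.0369²) = 3.761e-05 m³/s = 0.0376 L/s.

Q ≈ 0.0376 L/s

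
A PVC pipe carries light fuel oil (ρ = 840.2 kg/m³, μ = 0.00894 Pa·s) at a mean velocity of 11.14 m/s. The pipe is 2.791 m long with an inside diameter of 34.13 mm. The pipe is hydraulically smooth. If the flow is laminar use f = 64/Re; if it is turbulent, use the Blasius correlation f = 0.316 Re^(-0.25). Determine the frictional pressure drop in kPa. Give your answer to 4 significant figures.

Reynolds number Re = ρVD/μ = 840.2 · 11.14 · 0.03413 / 0.00894 = 3.573e+04.
Re > 4000 → turbulent. Smooth-pipe (Blasius): f = 0.316 Re^(-0.25) = 0.316/(3.573e+04)^0.25 = 0.02298.
Darcy-Weisbach: ΔP = f(L/D)(ρV²/2) = 0.02298·(2.791/0.03413)·(840.2·11.14²/2) = 0.02298·81.78·5.213e+04 = 9.799e+04 Pa.
ΔP = 9.799e+04 Pa = 97.99 kPa.

ΔP ≈ 97.99 kPa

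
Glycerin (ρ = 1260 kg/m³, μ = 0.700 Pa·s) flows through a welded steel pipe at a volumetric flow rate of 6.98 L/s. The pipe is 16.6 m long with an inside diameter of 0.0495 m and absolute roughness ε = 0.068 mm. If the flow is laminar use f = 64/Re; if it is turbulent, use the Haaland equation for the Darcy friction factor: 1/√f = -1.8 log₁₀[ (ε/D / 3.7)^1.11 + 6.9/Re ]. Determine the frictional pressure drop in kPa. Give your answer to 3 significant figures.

ΔP ≈ 550 kPa

Q = 6.98 L/s = 6.98/1000 = 0.00698 m³/s.
Cross-sectional area A = πD²/4 = π(0.0495)²/4 = 0.001924 m²; mean velocity V = Q/A = 0.00698/0.001924 = 3.627 m/s.
Reynolds number Re = ρVD/μ = 1260 · 3.627 · 0.0495 / 0.7 = 323.2.
Re < 2300 → laminar flow, so f = 64/Re = 64/323.2 = 0.198 (the turbulent correlation is not needed).
Darcy-Weisbach: ΔP = f(L/D)(ρV²/2) = 0.198·(16.6/0.0495)·(1260·3.627²/2) = 0.198·335.4·8288 = 5.504e+05 Pa.
ΔP = 5.504e+05 Pa = 550 kPa.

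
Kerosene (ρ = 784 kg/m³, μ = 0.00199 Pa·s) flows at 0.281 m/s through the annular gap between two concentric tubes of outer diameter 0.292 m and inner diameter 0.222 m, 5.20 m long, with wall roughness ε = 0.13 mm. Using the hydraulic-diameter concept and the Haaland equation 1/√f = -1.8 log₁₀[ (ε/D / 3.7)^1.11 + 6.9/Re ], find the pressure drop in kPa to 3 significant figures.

ΔP ≈ 0.0812 kPa

Hydraulic diameter D_h = 4A/P = D_o - D_i = 0.292 - 0.222 = 0.07 m.
Re = ρVD_h/μ = 784·0.281·0.07/0.00199 = 7749.
ε/D_h = 0.00013/0.07 = 0.00186; Haaland gives 1/√f = -1.8 log₁₀[0.000218+0.00089] = 5.32, so f = 0.03534.
ΔP = f(L/D_h)(ρV²/2) = 0.03534·5.2/0.07·30.95 = 81.25 Pa.
ΔP = 0.0812 kPa.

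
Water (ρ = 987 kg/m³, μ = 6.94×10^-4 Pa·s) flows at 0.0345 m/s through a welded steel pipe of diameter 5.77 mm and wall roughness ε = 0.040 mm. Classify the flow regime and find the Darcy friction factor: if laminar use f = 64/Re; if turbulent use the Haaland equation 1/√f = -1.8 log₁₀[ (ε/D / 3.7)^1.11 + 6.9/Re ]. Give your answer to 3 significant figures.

Re = ρVD/μ = 987·0.0345·0.00577/0.000694 = 283.1.
Re < 2300 → laminar, so f = 64/Re = 0.2261 (roughness is irrelevant in laminar flow).

f ≈ 0.226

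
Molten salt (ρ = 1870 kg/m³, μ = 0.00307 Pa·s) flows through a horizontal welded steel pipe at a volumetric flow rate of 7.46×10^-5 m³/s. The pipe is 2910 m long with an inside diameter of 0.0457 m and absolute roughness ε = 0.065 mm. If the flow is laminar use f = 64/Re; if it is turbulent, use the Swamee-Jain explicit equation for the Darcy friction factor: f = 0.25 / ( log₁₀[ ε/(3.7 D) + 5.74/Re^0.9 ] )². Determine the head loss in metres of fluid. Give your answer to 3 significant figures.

Cross-sectional area A = πD²/4 = π(0.0457)²/4 = 0.00164 m²; mean velocity V = Q/A = 7.46e-05/0.00164 = 0.04548 m/s.
Reynolds number Re = ρVD/μ = 1870 · 0.04548 · 0.0457 / 0.00307 = 1266.
Re < 2300 → laminar flow, so f = 64/Re = 64/1266 = 0.05055 (the turbulent correlation is not needed).
Darcy-Weisbach: ΔP = f(L/D)(ρV²/2) = 0.05055·(2910/0.0457)·(1870·0.04548²/2) = 0.05055·6.368e+04·1.934 = 6225 Pa.
Head loss h_f = ΔP/(ρg) = 6225/(1870·9.81) = 0.339 m.

h_f ≈ 0.339 m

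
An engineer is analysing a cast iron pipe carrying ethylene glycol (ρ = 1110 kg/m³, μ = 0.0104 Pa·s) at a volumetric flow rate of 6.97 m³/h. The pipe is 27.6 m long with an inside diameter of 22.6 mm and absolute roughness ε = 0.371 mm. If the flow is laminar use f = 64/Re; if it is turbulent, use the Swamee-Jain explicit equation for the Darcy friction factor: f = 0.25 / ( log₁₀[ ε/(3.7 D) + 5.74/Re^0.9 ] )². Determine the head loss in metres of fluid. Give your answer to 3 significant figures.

Q = 6.97 m³/h = 6.97/3600 = 0.001936 m³/s.
Cross-sectional area A = πD²/4 = π(0.0226)²/4 = 0.0004011 m²; mean velocity V = Q/A = 0.001936/0.0004011 = 4.826 m/s.
Reynolds number Re = ρVD/μ = 1110 · 4.826 · 0.0226 / 0.0104 = 1.164e+04.
Re > 4000 → turbulent. Relative roughness ε/D = 0.000371/0.0226 = 0.0164. Swamee-Jain: f = 0.25/(log₁₀[0.0164/3.7 + 5.74/1.164e+04^0.9])² = 0.25/(log₁₀[0.00444 + 0.00126])² = 0.25/(-2.245)² = 0.04962.
Darcy-Weisbach: ΔP = f(L/D)(ρV²/2) = 0.04962·(27.6/0.0226)·(1110·4.826²/2) = 0.04962·1221·1.293e+04 = 7.835e+05 Pa.
Head loss h_f = ΔP/(ρg) = 7.835e+05/(1110·9.81) = 71.9 m.

h_f ≈ 71.9 m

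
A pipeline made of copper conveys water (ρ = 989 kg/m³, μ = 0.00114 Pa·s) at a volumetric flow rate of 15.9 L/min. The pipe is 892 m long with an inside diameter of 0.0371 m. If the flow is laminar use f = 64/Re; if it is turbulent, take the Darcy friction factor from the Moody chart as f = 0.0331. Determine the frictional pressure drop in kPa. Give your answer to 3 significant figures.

ΔP ≈ 23.6 kPa

Q = 15.9 L/min = 15.9/60000 = 0.000265 m³/s.
Cross-sectional area A = πD²/4 = π(0.0371)²/4 = 0.001081 m²; mean velocity V = Q/A = 0.000265/0.001081 = 0.2451 m/s.
Reynolds number Re = ρVD/μ = 989 · 0.2451 · 0.0371 / 0.00114 = 7890.
Re > 4000 → turbulent; use the Moody-chart value f = 0.0331.
Darcy-Weisbach: ΔP = f(L/D)(ρV²/2) = 0.0331·(892/0.0371)·(989·0.2451²/2) = 0.0331·2.404e+04·29.72 = 2.365e+04 Pa.
ΔP = 2.365e+04 Pa = 23.6 kPa.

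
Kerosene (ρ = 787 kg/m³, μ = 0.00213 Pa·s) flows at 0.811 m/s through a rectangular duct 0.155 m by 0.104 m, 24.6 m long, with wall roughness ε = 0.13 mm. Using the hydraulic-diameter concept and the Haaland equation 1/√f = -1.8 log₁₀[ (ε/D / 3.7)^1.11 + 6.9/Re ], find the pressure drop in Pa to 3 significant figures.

Hydraulic diameter D_h = 4A/P = 4·(0.155·0.104)/(2·(0.155+0.104)) = 0.06448/0.518 = 0.1245 m.
Re = ρVD_h/μ = 787·0.811·0.1245/0.00213 = 3.73e+04.
ε/D_h = 0.00013/0.1245 = 0.00104; Haaland gives 1/√f = -1.8 log₁₀[0.000115+0.000185] = 6.342, so f = 0.02487.
ΔP = f(L/D_h)(ρV²/2) = 0.02487·24.6/0.1245·258.8 = 1272 Pa.

ΔP ≈ 1270 Pa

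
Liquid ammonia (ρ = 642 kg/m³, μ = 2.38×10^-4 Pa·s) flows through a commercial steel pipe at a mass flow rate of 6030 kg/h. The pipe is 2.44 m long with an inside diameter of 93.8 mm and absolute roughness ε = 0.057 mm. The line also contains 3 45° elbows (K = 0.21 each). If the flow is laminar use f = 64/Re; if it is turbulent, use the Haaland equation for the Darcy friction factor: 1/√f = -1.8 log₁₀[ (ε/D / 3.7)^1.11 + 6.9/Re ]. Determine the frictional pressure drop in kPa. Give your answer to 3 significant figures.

ΔP ≈ 0.0534 kPa

ṁ = 6030 kg/h = 6030/3600 = 1.675 kg/s.
A = πD²/4 = π(0.0938)²/4 = 0.00691 m²; mean velocity V = ṁ/(ρA) = 1.675/(642 · 0.00691) = 0.3776 m/s.
Reynolds number Re = ρVD/μ = 642 · 0.3776 · 0.0938 / 0.000238 = 9.553e+04.
Re > 4000 → turbulent. Relative roughness ε/D = 5.7e-05/0.0938 = 0.000608. Haaland: 1/√f = -1.8 log₁₀[(0.000608/3.7)^1.11 + 6.9/9.553e+04] = -1.8 log₁₀[6.3e-05 + 7.22e-05] = 6.964, so f = 0.02062.
Total minor-loss coefficient ΣK = 3·0.21 = 0.63.
ΔP = [f·L/D + ΣK]·(ρV²/2) = [0.02062·2.44/0.0938 + 0.63]·(642·0.3776²/2) = [0.5363 + 0.63]·45.76 = 53.37 Pa.
ΔP = 53.37 Pa = 0.0534 kPa.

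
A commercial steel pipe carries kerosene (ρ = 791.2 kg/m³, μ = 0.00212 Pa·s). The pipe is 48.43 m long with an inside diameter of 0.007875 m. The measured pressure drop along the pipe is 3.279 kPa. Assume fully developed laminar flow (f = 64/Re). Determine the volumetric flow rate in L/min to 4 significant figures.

For laminar flow, f = 64/Re with Re = ρVD/μ, so Darcy-Weisbach reduces to ΔP = 32μLV/D². Solving for V: V = ΔP·D²/(32μL) = 3279·(0.007875)²/(32·0.00212·48.43) = 0.06189 m/s.
Check: Re = ρVD/μ = 791.2·0.06189·0.007875/0.00212 = 181.9 < 2300, so the laminar assumption holds.
Q = V·A = 0.06189·(π/4·0.007875²) = 3.015e-06 m³/s = 0.1809 L/min.

Q ≈ 0.1809 L/min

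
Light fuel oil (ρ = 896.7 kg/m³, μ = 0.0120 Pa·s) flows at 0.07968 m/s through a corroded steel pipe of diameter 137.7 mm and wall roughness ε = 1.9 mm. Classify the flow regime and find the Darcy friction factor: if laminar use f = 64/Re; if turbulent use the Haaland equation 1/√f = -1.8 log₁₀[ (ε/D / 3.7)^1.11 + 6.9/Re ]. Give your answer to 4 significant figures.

Re = ρVD/μ = 896.7·0.07968·0.1377/0.012 = 819.9.
Re < 2300 → laminar, so f = 64/Re = 0.07806 (roughness is irrelevant in laminar flow).

f ≈ 0.07806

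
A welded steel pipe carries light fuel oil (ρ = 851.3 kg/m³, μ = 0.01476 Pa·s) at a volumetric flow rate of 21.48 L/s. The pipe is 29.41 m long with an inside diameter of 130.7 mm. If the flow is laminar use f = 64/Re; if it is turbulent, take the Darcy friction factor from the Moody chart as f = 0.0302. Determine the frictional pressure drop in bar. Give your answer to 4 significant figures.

ΔP ≈ 0.07414 bar

Q = 21.48 L/s = 21.48/1000 = 0.02148 m³/s.
Cross-sectional area A = πD²/4 = π(0.1307)²/4 = 0.01342 m²; mean velocity V = Q/A = 0.02148/0.01342 = 1.601 m/s.
Reynolds number Re = ρVD/μ = 851.3 · 1.601 · 0.1307 / 0.0148 = 1.207e+04.
Re > 4000 → turbulent; use the Moody-chart value f = 0.0302.
Darcy-Weisbach: ΔP = f(L/D)(ρV²/2) = 0.0302·(29.41/0.1307)·(851.3·1.601²/2) = 0.0302·225·1091 = 7414 Pa.
ΔP = 7414 Pa = 0.07414 bar.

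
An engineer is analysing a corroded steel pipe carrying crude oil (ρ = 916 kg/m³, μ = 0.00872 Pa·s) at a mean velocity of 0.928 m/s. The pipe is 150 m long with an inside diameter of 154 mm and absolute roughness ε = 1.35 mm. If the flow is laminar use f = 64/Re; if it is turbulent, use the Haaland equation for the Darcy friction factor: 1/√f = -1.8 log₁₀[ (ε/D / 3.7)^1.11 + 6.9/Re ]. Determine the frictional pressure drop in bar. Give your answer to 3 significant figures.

ΔP ≈ 0.154 bar

Reynolds number Re = ρVD/μ = 916 · 0.928 · 0.154 / 0.00872 = 1.501e+04.
Re > 4000 → turbulent. Relative roughness ε/D = 0.00135/0.154 = 0.00877. Haaland: 1/√f = -1.8 log₁₀[(0.00877/3.7)^1.11 + 6.9/1.501e+04] = -1.8 log₁₀[0.00122 + 0.00046] = 4.995, so f = 0.04007.
Darcy-Weisbach: ΔP = f(L/D)(ρV²/2) = 0.04007·(150/0.154)·(916·0.928²/2) = 0.04007·974·394.4 = 1.54e+04 Pa.
ΔP = 1.54e+04 Pa = 0.154 bar.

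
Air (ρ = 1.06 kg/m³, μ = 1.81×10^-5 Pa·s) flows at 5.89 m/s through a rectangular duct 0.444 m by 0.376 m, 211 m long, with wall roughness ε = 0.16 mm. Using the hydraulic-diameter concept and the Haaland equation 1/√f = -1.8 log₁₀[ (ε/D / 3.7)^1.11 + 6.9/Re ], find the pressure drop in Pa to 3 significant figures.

Hydraulic diameter D_h = 4A/P = 4·(0.444·0.376)/(2·(0.444+0.376)) = 0.6678/1.64 = 0.4072 m.
Re = ρVD_h/μ = 1.06·5.89·0.4072/1.81e-05 = 1.405e+05.
ε/D_h = 0.00016/0.4072 = 0.000393; Haaland gives 1/√f = -1.8 log₁₀[3.88e-05+4.91e-05] = 7.3, so f = 0.01876.
ΔP = f(L/D_h)(ρV²/2) = 0.01876·211/0.4072·18.39 = 178.8 Pa.

ΔP ≈ 179 Pa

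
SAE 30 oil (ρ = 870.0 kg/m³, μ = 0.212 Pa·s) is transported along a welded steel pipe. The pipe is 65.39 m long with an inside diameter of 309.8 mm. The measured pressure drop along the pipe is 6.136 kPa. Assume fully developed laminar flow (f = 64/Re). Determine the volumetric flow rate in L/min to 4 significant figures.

For laminar flow, f = 64/Re with Re = ρVD/μ, so Darcy-Weisbach reduces to ΔP = 32μLV/D². Solving for V: V = ΔP·D²/(32μL) = 6136·(0.3098)²/(32·0.212·65.39) = 1.328 m/s.
Check: Re = ρVD/μ = 870·1.328·0.3098/0.212 = 1688 < 2300, so the laminar assumption holds.
Q = V·A = 1.328·(π/4·0.3098²) = 0.1001 m³/s = 6004 L/min.

Q ≈ 6004 L/min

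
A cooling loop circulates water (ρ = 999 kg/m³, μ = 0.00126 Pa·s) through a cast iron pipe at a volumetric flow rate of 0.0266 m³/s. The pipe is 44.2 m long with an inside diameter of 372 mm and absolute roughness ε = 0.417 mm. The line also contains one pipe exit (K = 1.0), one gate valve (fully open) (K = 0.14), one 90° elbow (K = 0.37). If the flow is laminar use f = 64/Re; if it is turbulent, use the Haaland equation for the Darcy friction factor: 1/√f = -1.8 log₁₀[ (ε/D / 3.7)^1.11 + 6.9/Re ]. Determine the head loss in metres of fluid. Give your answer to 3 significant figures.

h_f ≈ 0.0130 m

Cross-sectional area A = πD²/4 = π(0.372)²/4 = 0.1087 m²; mean velocity V = Q/A = 0.0266/0.1087 = 0.2447 m/s.
Reynolds number Re = ρVD/μ = 999 · 0.2447 · 0.372 / 0.00126 = 7.218e+04.
Re > 4000 → turbulent. Relative roughness ε/D = 0.000417/0.372 = 0.00112. Haaland: 1/√f = -1.8 log₁₀[(0.00112/3.7)^1.11 + 6.9/7.218e+04] = -1.8 log₁₀[0.000124 + 9.56e-05] = 6.584, so f = 0.02307.
Total minor-loss coefficient ΣK = 1·1 + 1·0.14 + 1·0.37 = 1.51.
ΔP = [f·L/D + ΣK]·(ρV²/2) = [0.02307·44.2/0.372 + 1.51]·(999·0.2447²/2) = [2.741 + 1.51]·29.92 = 127.2 Pa.
Head loss h_f = ΔP/(ρg) = 127.2/(999·9.81) = 0.0130 m.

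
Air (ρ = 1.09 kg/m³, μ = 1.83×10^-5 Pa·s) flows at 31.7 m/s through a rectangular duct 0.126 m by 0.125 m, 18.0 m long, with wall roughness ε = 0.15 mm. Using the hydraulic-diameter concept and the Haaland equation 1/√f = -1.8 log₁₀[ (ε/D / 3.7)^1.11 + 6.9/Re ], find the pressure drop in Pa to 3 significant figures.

ΔP ≈ 1690 Pa

Hydraulic diameter D_h = 4A/P = 4·(0.126·0.125)/(2·(0.126+0.125)) = 0.063/0.502 = 0.1255 m.
Re = ρVD_h/μ = 1.09·31.7·0.1255/1.83e-05 = 2.37e+05.
ε/D_h = 0.00015/0.1255 = 0.0012; Haaland gives 1/√f = -1.8 log₁₀[0.000133+2.91e-05] = 6.82, so f = 0.0215.
ΔP = f(L/D_h)(ρV²/2) = 0.0215·18/0.1255·547.7 = 1689 Pa.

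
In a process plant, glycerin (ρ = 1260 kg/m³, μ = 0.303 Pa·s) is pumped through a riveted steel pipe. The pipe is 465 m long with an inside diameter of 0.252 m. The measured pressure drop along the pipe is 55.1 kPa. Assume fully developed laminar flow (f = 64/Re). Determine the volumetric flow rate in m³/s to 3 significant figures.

For laminar flow, f = 64/Re with Re = ρVD/μ, so Darcy-Weisbach reduces to ΔP = 32μLV/D². Solving for V: V = ΔP·D²/(32μL) = 5.51e+04·(0.252)²/(32·0.303·465) = 0.7761 m/s.
Check: Re = ρVD/μ = 1260·0.7761·0.252/0.303 = 813.3 < 2300, so the laminar assumption holds.
Q = V·A = 0.7761·(π/4·0.252²) = 0.03871 m³/s = 0.0387 m³/s.

Q ≈ 0.0387 m³/s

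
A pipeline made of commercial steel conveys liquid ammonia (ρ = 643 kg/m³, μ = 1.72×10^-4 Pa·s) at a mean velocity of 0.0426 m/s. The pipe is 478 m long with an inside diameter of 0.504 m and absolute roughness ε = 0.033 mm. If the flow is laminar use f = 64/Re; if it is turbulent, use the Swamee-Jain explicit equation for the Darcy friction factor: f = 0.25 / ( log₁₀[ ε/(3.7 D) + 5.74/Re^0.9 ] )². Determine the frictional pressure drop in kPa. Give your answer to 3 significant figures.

Reynolds number Re = ρVD/μ = 643 · 0.0426 · 0.504 / 0.000172 = 8.026e+04.
Re > 4000 → turbulent. Relative roughness ε/D = 3.3e-05/0.504 = 6.55e-05. Swamee-Jain: f = 0.25/(log₁₀[6.55e-05/3.7 + 5.74/8.026e+04^0.9])² = 0.25/(log₁₀[1.77e-05 + 0.000221])² = 0.25/(-3.622)² = 0.01906.
Darcy-Weisbach: ΔP = f(L/D)(ρV²/2) = 0.01906·(478/0.504)·(643·0.0426²/2) = 0.01906·948.4·0.5834 = 10.55 Pa.
ΔP = 10.55 Pa = 0.0105 kPa.

ΔP ≈ 0.0105 kPa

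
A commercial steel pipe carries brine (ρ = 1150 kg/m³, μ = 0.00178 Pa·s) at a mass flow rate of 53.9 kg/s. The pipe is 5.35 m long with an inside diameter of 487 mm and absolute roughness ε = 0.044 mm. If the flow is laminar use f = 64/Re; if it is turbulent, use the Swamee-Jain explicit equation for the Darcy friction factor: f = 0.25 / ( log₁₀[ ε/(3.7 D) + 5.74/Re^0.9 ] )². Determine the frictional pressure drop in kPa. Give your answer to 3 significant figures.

ΔP ≈ 0.00769 kPa

A = πD²/4 = π(0.487)²/4 = 0.1863 m²; mean velocity V = ṁ/(ρA) = 53.9/(1150 · 0.1863) = 0.2516 m/s.
Reynolds number Re = ρVD/μ = 1150 · 0.2516 · 0.487 / 0.00178 = 7.917e+04.
Re > 4000 → turbulent. Relative roughness ε/D = 4.4e-05/0.487 = 9.03e-05. Swamee-Jain: f = 0.25/(log₁₀[9.03e-05/3.7 + 5.74/7.917e+04^0.9])² = 0.25/(log₁₀[2.44e-05 + 0.000224])² = 0.25/(-3.605)² = 0.01924.
Darcy-Weisbach: ΔP = f(L/D)(ρV²/2) = 0.01924·(5.35/0.487)·(1150·0.2516²/2) = 0.01924·10.99·36.4 = 7.694 Pa.
ΔP = 7.694 Pa = 0.00769 kPa.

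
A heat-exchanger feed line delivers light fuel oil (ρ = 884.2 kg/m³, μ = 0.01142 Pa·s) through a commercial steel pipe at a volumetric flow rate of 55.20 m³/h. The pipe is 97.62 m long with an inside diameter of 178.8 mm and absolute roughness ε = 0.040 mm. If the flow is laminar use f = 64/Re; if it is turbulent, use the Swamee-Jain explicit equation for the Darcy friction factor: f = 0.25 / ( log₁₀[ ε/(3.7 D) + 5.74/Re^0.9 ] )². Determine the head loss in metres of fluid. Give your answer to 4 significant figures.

h_f ≈ 0.3406 m

Q = 55.20 m³/h = 55.20/3600 = 0.01533 m³/s.
Cross-sectional area A = πD²/4 = π(0.1788)²/4 = 0.02511 m²; mean velocity V = Q/A = 0.01533/0.02511 = 0.6107 m/s.
Reynolds number Re = ρVD/μ = 884.2 · 0.6107 · 0.1788 / 0.0114 = 8454.
Re > 4000 → turbulent. Relative roughness ε/D = 4e-05/0.1788 = 0.000224. Swamee-Jain: f = 0.25/(log₁₀[0.000224/3.7 + 5.74/8454^0.9])² = 0.25/(log₁₀[6.05e-05 + 0.00168])² = 0.25/(-2.76)² = 0.03282.
Darcy-Weisbach: ΔP = f(L/D)(ρV²/2) = 0.03282·(97.62/0.1788)·(884.2·0.6107²/2) = 0.03282·546·164.9 = 2954 Pa.
Head loss h_f = ΔP/(ρg) = 2954/(884.2·9.81) = 0.3406 m.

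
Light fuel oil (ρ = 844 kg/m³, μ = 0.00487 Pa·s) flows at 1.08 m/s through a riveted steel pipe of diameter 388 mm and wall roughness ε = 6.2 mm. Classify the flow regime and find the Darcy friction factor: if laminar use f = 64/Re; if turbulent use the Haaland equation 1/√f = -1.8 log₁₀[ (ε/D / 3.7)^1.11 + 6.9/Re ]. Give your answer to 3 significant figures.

f ≈ 0.0454

Re = ρVD/μ = 844·1.08·0.388/0.00487 = 7.262e+04.
Re > 4000 → turbulent. ε/D = 0.0062/0.388 = 0.016; Haaland: 1/√f = -1.8 log₁₀[0.00237 + 9.5e-05] = 4.694, so f = 0.04539.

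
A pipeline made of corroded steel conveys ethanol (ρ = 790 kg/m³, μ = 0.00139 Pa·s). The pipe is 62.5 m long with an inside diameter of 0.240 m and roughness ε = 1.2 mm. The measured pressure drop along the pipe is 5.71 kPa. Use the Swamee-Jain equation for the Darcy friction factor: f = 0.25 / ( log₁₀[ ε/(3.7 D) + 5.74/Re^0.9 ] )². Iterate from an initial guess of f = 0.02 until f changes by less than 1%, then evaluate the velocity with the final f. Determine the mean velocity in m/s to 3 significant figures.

Rearranging Darcy-Weisbach: V = √(2·ΔP·D/(f·L·ρ)). With ε/D = 0.0012/0.24 = 0.005, iterate starting from f = 0.02:
  f = 0.02 → V = √(2·5710·0.24/(0.02·62.5·790)) = 1.666 m/s; Re = ρVD/μ = 2.272e+05; f → 0.03095
  f = 0.03095 → V = 1.339 m/s; Re = 1.827e+05; f → 0.03107
Converged (Δf/f < 1%). With the final f = 0.03107: V = √(2·5710·0.24/(0.03107·62.5·790)) = 1.337 m/s.

V ≈ 1.34 m/s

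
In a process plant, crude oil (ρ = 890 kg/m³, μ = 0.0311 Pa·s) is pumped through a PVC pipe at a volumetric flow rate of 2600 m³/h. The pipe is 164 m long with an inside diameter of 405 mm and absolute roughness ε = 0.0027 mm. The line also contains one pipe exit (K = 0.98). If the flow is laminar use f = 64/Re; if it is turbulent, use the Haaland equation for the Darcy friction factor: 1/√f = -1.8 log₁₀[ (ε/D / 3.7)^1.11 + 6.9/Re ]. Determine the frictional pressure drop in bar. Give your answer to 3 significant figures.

Q = 2600 m³/h = 2600/3600 = 0.7222 m³/s.
Cross-sectional area A = πD²/4 = π(0.405)²/4 = 0.1288 m²; mean velocity V = Q/A = 0.7222/0.1288 = 5.606 m/s.
Reynolds number Re = ρVD/μ = 890 · 5.606 · 0.405 / 0.0311 = 6.498e+04.
Re > 4000 → turbulent. Relative roughness ε/D = 2.7e-06/0.405 = 6.67e-06. Haaland: 1/√f = -1.8 log₁₀[(6.67e-06/3.7)^1.11 + 6.9/6.498e+04] = -1.8 log₁₀[4.21e-07 + 0.000106] = 7.15, so f = 0.01956.
Total minor-loss coefficient ΣK = 1·0.98 = 0.98.
ΔP = [f·L/D + ΣK]·(ρV²/2) = [0.01956·164/0.405 + 0.98]·(890·5.606²/2) = [7.921 + 0.98]·1.399e+04 = 1.245e+05 Pa.
ΔP = 1.245e+05 Pa = 1.24 bar.

ΔP ≈ 1.24 bar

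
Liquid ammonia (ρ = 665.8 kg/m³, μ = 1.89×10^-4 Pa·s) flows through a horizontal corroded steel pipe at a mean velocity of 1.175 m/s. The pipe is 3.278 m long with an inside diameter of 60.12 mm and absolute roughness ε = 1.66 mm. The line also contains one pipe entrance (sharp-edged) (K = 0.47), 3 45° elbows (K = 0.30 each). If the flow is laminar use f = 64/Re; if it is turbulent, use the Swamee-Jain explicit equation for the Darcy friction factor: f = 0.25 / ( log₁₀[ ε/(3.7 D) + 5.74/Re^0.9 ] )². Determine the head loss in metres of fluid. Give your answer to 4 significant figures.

Reynolds number Re = ρVD/μ = 665.8 · 1.175 · 0.06012 / 0.000189 = 2.489e+05.
Re > 4000 → turbulent. Relative roughness ε/D = 0.00166/0.06012 = 0.0276. Swamee-Jain: f = 0.25/(log₁₀[0.0276/3.7 + 5.74/2.489e+05^0.9])² = 0.25/(log₁₀[0.00746 + 7.99e-05])² = 0.25/(-2.122)² = 0.05549.
Total minor-loss coefficient ΣK = 1·0.47 + 3·0.3 = 1.37.
ΔP = [f·L/D + ΣK]·(ρV²/2) = [0.05549·3.278/0.06012 + 1.37]·(665.8·1.175²/2) = [3.026 + 1.37]·459.6 = 2020 Pa.
Head loss h_f = ΔP/(ρg) = 2020/(665.8·9.81) = 0.3093 m.

h_f ≈ 0.3093 m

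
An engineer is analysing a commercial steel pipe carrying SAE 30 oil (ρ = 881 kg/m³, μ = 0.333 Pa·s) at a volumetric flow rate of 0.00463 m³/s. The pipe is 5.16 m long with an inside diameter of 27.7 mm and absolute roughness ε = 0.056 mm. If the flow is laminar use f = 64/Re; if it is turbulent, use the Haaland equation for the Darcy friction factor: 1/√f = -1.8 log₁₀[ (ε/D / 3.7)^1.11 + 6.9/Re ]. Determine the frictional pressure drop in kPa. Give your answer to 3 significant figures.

ΔP ≈ 551 kPa

Cross-sectional area A = πD²/4 = π(0.0277)²/4 = 0.0006026 m²; mean velocity V = Q/A = 0.00463/0.0006026 = 7.683 m/s.
Reynolds number Re = ρVD/μ = 881 · 7.683 · 0.0277 / 0.333 = 563.
Re < 2300 → laminar flow, so f = 64/Re = 64/563 = 0.1137 (the turbulent correlation is not needed).
Darcy-Weisbach: ΔP = f(L/D)(ρV²/2) = 0.1137·(5.16/0.0277)·(881·7.683²/2) = 0.1137·186.3·2.6e+04 = 5.506e+05 Pa.
ΔP = 5.506e+05 Pa = 551 kPa.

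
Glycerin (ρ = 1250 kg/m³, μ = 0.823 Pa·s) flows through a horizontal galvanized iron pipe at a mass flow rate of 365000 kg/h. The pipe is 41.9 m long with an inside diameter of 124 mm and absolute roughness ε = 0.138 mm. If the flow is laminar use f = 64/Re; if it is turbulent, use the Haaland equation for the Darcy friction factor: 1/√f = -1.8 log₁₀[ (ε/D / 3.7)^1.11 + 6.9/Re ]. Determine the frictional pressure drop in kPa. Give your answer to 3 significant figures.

ΔP ≈ 482 kPa

ṁ = 365000 kg/h = 365000/3600 = 101.4 kg/s.
A = πD²/4 = π(0.124)²/4 = 0.01208 m²; mean velocity V = ṁ/(ρA) = 101.4/(1250 · 0.01208) = 6.717 m/s.
Reynolds number Re = ρVD/μ = 1250 · 6.717 · 0.124 / 0.823 = 1265.
Re < 2300 → laminar flow, so f = 64/Re = 64/1265 = 0.05059 (the turbulent correlation is not needed).
Darcy-Weisbach: ΔP = f(L/D)(ρV²/2) = 0.05059·(41.9/0.124)·(1250·6.717²/2) = 0.05059·337.9·2.82e+04 = 4.82e+05 Pa.
ΔP = 4.82e+05 Pa = 482 kPa.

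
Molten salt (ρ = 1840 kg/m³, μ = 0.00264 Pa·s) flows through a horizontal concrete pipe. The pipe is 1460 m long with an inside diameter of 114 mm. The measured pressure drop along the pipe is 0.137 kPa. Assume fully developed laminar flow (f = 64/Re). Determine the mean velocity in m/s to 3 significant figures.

V ≈ 0.0144 m/s

For laminar flow, f = 64/Re with Re = ρVD/μ, so Darcy-Weisbach reduces to ΔP = 32μLV/D². Solving for V: V = ΔP·D²/(32μL) = 137·(0.114)²/(32·0.00264·1460) = 0.01444 m/s.
Check: Re = ρVD/μ = 1840·0.01444·0.114/0.00264 = 1147 < 2300, so the laminar assumption holds.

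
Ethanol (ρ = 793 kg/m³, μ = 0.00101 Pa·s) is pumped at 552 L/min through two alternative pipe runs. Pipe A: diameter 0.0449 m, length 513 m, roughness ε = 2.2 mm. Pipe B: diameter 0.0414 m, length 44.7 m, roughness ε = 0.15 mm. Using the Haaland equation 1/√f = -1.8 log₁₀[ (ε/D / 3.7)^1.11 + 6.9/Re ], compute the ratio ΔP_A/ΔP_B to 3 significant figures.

Pipe A: V = Q/A = 0.0092/0.001583 = 5.81 m/s; Re = 2.048e+05; ε/D = 0.049; Haaland → f = 0.07115; ΔP_A = f(L/D)(ρV²/2) = 1.088e+07 Pa.
Pipe B: V = Q/A = 0.0092/0.001346 = 6.834 m/s; Re = 2.222e+05; ε/D = 0.00362; Haaland → f = 0.02814; ΔP_B = f(L/D)(ρV²/2) = 5.628e+05 Pa.
ΔP_A/ΔP_B = 1.088e+07/5.628e+05 = 19.3.

ΔP_A/ΔP_B ≈ 19.3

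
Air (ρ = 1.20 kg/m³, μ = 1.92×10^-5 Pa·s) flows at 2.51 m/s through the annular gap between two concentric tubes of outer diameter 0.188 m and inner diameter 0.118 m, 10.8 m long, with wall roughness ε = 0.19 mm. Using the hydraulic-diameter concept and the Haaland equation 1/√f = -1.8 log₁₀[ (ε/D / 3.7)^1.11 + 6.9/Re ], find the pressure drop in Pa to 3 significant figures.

Hydraulic diameter D_h = 4A/P = D_o - D_i = 0.188 - 0.118 = 0.07 m.
Re = ρVD_h/μ = 1.2·2.51·0.07/1.92e-05 = 1.098e+04.
ε/D_h = 0.00019/0.07 = 0.00271; Haaland gives 1/√f = -1.8 log₁₀[0.000332+0.000628] = 5.432, so f = 0.03389.
ΔP = f(L/D_h)(ρV²/2) = 0.03389·10.8/0.07·3.78 = 19.77 Pa.

ΔP ≈ 19.8 Pa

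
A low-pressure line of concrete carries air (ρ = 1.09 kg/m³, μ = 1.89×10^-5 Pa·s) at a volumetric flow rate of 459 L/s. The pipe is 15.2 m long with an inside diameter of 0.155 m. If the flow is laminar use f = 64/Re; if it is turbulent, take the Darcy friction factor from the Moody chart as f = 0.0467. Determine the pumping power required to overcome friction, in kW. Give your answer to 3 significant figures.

P ≈ 0.678 kW

Q = 459 L/s = 459/1000 = 0.459 m³/s.
Cross-sectional area A = πD²/4 = π(0.155)²/4 = 0.01887 m²; mean velocity V = Q/A = 0.459/0.01887 = 24.33 m/s.
Reynolds number Re = ρVD/μ = 1.09 · 24.33 · 0.155 / 1.89e-05 = 2.174e+05.
Re > 4000 → turbulent; use the Moody-chart value f = 0.0467.
Darcy-Weisbach: ΔP = f(L/D)(ρV²/2) = 0.0467·(15.2/0.155)·(1.09·24.33²/2) = 0.0467·98.06·322.5 = 1477 Pa.
Pumping power P = QΔP = 0.459·1477 = 677.9 W = 0.678 kW.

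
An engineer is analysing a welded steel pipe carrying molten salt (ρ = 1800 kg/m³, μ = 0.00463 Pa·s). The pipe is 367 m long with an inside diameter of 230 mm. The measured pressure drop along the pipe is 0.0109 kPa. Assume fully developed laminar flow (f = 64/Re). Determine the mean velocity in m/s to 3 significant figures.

For laminar flow, f = 64/Re with Re = ρVD/μ, so Darcy-Weisbach reduces to ΔP = 32μLV/D². Solving for V: V = ΔP·D²/(32μL) = 10.9·(0.23)²/(32·0.00463·367) = 0.0106 m/s.
Check: Re = ρVD/μ = 1800·0.0106·0.23/0.00463 = 948.2 < 2300, so the laminar assumption holds.

V ≈ 0.0106 m/s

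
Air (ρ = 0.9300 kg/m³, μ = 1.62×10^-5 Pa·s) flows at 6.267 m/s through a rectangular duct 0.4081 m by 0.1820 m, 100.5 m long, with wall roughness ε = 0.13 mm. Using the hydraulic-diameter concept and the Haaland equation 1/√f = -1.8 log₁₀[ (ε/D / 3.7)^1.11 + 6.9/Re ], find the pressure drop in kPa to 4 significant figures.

ΔP ≈ 0.1487 kPa

Hydraulic diameter D_h = 4A/P = 4·(0.4081·0.182)/(2·(0.4081+0.182)) = 0.2971/1.18 = 0.2517 m.
Re = ρVD_h/μ = 0.93·6.267·0.2517/1.62e-05 = 9.057e+04.
ε/D_h = 0.00013/0.2517 = 0.000516; Haaland gives 1/√f = -1.8 log₁₀[5.26e-05+7.62e-05] = 7.002, so f = 0.02039.
ΔP = f(L/D_h)(ρV²/2) = 0.02039·100.5/0.2517·18.26 = 148.7 Pa.
ΔP = 0.1487 kPa.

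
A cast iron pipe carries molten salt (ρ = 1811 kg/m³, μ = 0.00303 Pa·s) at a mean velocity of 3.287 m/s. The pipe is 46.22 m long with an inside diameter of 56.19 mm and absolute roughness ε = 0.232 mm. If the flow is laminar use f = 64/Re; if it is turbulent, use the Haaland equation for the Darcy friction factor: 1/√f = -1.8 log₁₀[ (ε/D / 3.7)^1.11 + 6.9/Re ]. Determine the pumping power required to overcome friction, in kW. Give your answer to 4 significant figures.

Reynolds number Re = ρVD/μ = 1811 · 3.287 · 0.05619 / 0.00303 = 1.104e+05.
Re > 4000 → turbulent. Relative roughness ε/D = 0.000232/0.05619 = 0.00413. Haaland: 1/√f = -1.8 log₁₀[(0.00413/3.7)^1.11 + 6.9/1.104e+05] = -1.8 log₁₀[0.000528 + 6.25e-05] = 5.811, so f = 0.02961.
Darcy-Weisbach: ΔP = f(L/D)(ρV²/2) = 0.02961·(46.22/0.05619)·(1811·3.287²/2) = 0.02961·822.6·9783 = 2.383e+05 Pa.
Q = V·A = 3.287·0.00248 = 0.008151 m³/s.
Pumping power P = QΔP = 0.008151·2.383e+05 = 1942.2 W = 1.942 kW.

P ≈ 1.942 kW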